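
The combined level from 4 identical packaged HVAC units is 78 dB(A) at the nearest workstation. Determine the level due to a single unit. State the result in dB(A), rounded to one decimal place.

72.0 dB(A)

For N identical incoherent sources L_total = L₁ + 10·log₁₀ N, so L₁ = 78 − 10·log₁₀(4) = 78 − 6.021.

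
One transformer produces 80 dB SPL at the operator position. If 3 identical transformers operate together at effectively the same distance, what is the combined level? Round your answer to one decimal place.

With 3 equal, uncorrelated contributions the intensity is 3× that of one unit, giving a rise of 10·log₁₀ 3.
L_total = 80 + 10·log₁₀(3) = 80 + 4.771 = 84.77 dB SPL.

84.8 dB SPL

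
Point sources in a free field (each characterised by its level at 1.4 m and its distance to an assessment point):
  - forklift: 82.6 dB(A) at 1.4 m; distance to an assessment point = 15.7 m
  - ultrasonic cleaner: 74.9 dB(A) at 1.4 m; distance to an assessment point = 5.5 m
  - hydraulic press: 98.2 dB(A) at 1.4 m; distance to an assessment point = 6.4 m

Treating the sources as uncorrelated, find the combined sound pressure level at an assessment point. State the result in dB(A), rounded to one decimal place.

85.0 dB(A)

Apply inverse-square spreading to bring every level to the receiver, then sum 10^(L/10).
forklift: 82.6 − 20·log₁₀(15.7/1.4) = 82.6 − 21.00 = 61.60 dB(A).
ultrasonic cleaner: 74.9 − 20·log₁₀(5.5/1.4) = 74.9 − 11.88 = 63.02 dB(A).
hydraulic press: 98.2 − 20·log₁₀(6.4/1.4) = 98.2 − 13.20 = 85.00 dB(A).
Σ 10^(L/10) = 3.196e+08 → L_total = 10·log₁₀(3.196e+08) = 85.05 dB(A).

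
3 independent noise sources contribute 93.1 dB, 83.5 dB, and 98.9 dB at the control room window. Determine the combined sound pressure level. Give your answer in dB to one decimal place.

100.0 dB

For uncorrelated sources the intensities add, so convert each level to linear form, sum, and take 10·log₁₀ of the total.
Σ 10^(L/10) = 10^(93.1/10) + 10^(83.5/10) + 10^(98.9/10) = 1.003e+10.
L_total = 10·log₁₀(1.003e+10) = 100.01 dB.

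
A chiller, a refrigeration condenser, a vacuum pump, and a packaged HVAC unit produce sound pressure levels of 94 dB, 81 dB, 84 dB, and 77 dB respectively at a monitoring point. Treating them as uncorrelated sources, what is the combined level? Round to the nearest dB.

95 dB

Incoherent sources combine by intensity addition: L_total = 10·log₁₀(Σ 10^(L_i/10)).
Σ 10^(L/10) = 10^(94/10) + 10^(81/10) + 10^(84/10) + 10^(77/10) = 2.939e+09.
L_total = 10·log₁₀(2.939e+09) = 94.68 dB.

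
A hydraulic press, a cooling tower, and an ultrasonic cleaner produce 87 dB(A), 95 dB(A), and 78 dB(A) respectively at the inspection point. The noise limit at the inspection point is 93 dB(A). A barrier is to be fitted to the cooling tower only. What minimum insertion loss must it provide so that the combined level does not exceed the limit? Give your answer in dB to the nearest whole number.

3 dB

The untreated sources together contribute 10^(87/10) + 10^(78/10) = 5.643e+08, i.e. 87.51 dB(A).
The limit corresponds to 10^(93/10) = 1.995e+09; subtracting the fixed part leaves 1.431e+09 for the cooling tower, i.e. 91.56 dB(A).
So the cooling tower must be reduced from 95 to 91.56 dB(A): IL = 3.44 dB.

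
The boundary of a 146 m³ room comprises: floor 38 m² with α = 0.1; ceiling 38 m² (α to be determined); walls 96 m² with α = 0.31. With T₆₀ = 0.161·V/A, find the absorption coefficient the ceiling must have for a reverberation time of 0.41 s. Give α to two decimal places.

A = 0.161·V/T₆₀ = 0.161·146/0.41 = 57.33 m² sabins.
Absorption from the other surfaces = 38·0.1 + 96·0.31 = 33.56 m², so the ceiling must supply 23.77 m² over 38 m².
α = 23.77/38 = 0.626.

0.63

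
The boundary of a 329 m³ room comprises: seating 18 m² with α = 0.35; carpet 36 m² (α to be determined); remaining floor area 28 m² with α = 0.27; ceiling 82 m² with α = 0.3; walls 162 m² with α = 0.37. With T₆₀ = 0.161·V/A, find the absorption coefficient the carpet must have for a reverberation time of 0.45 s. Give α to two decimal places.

A = 0.161·V/T₆₀ = 0.161·329/0.45 = 117.71 m² sabins.
Absorption from the other surfaces = 18·0.35 + 28·0.27 + 82·0.3 + 162·0.37 = 98.40 m², so the carpet must supply 19.31 m² over 36 m².
α = 19.31/36 = 0.536.

0.54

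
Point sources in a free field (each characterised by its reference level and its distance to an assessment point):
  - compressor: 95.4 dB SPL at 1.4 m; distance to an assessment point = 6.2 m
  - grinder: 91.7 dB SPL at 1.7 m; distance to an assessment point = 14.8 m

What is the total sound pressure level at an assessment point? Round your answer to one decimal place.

82.9 dB SPL

Apply inverse-square spreading to bring every level to the receiver, then sum 10^(L/10).
compressor: 95.4 − 20·log₁₀(6.2/1.4) = 95.4 − 12.93 = 82.47 dB SPL.
grinder: 91.7 − 20·log₁₀(14.8/1.7) = 91.7 − 18.80 = 72.90 dB SPL.
Σ 10^(L/10) = 1.963e+08 → L_total = 10·log₁₀(1.963e+08) = 82.93 dB SPL.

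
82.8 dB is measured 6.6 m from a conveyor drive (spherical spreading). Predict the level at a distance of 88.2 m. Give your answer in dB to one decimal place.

Point-source attenuation: ΔL = 20·log₁₀(r₂/r₁) = 20·log₁₀(88.2/6.6) = 22.518 dB.
L₂ = 82.8 − 20·log₁₀(88.2/6.6) = 82.8 − 22.518 = 60.28 dB.

60.3 dB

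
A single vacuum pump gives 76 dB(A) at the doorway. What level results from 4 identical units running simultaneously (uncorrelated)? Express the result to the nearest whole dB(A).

82 dB(A)

With 4 equal, uncorrelated contributions the intensity is 4× that of one unit, giving a rise of 10·log₁₀ 4.
L_total = 76 + 10·log₁₀(4) = 76 + 6.021 = 82.02 dB(A).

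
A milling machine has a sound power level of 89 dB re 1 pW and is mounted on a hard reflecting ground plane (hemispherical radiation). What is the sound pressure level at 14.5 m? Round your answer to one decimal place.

The power spreads over a hemisphere of area 2π·r², so L_p = L_w − 10·log₁₀(2π·r²).
2π·r² = 1321 m², 10·log₁₀ of that is 31.209 dB.
L_p = 89 − 31.209 = 57.79 dB.

57.8 dB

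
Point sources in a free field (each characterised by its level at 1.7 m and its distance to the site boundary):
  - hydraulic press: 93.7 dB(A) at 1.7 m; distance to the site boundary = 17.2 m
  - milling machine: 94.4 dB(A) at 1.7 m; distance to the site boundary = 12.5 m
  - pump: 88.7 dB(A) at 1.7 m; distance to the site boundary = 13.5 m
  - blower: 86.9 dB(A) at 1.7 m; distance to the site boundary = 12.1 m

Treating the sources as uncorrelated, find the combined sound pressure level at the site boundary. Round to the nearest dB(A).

80 dB(A)

First find each source's level at the receiver (point-source: −20·log₁₀(r/r_ref)), then combine on an intensity basis.
hydraulic press: 93.7 − 20·log₁₀(17.2/1.7) = 93.7 − 20.10 = 73.60 dB(A).
milling machine: 94.4 − 20·log₁₀(12.5/1.7) = 94.4 − 17.33 = 77.07 dB(A).
pump: 88.7 − 20·log₁₀(13.5/1.7) = 88.7 − 18.00 = 70.70 dB(A).
blower: 86.9 − 20·log₁₀(12.1/1.7) = 86.9 − 17.05 = 69.85 dB(A).
Σ 10^(L/10) = 9.527e+07 → L_total = 10·log₁₀(9.527e+07) = 79.79 dB(A).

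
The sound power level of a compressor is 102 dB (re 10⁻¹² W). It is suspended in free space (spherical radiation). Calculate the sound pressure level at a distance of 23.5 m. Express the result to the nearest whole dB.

64 dB

The power spreads over a sphere of area 4π·r², so L_p = L_w − 10·log₁₀(4π·r²).
4π·r² = 6940 m², 10·log₁₀ of that is 38.413 dB.
L_p = 102 − 38.413 = 63.59 dB.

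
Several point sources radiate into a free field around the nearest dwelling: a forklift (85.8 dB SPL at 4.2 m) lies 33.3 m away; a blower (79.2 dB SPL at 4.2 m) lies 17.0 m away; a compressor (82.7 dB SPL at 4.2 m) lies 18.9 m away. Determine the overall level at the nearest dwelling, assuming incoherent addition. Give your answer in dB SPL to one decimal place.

73.1 dB SPL

Apply inverse-square spreading to bring every level to the receiver, then sum 10^(L/10).
forklift: 85.8 − 20·log₁₀(33.3/4.2) = 85.8 − 17.98 = 67.82 dB SPL.
blower: 79.2 − 20·log₁₀(17.0/4.2) = 79.2 − 12.14 = 67.06 dB SPL.
compressor: 82.7 − 20·log₁₀(18.9/4.2) = 82.7 − 13.06 = 69.64 dB SPL.
Σ 10^(L/10) = 2.032e+07 → L_total = 10·log₁₀(2.032e+07) = 73.08 dB SPL.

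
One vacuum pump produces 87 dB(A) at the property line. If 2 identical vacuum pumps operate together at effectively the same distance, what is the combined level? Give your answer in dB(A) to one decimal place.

90.0 dB(A)

N identical incoherent sources raise the level by 10·log₁₀ N.
L_total = 87 + 10·log₁₀(2) = 87 + 3.010 = 90.01 dB(A).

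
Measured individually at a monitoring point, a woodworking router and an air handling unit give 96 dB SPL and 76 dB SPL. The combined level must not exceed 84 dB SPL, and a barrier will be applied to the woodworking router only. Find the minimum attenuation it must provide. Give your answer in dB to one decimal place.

The untreated sources together contribute 10^(76/10) = 3.981e+07, i.e. 76.00 dB SPL.
To meet 84 dB SPL overall, the treated woodworking router may contribute at most 10^(84/10) − 3.981e+07 = 2.114e+08, i.e. 83.25 dB SPL.
Required insertion loss = 96 − 83.25 = 12.75 dB.

12.7 dB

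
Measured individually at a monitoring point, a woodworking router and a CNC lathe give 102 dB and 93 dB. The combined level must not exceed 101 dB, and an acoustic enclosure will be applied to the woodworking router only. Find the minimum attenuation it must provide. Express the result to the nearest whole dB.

2 dB

The untreated sources together contribute 10^(93/10) = 1.995e+09, i.e. 93.00 dB.
To meet 101 dB overall, the treated woodworking router may contribute at most 10^(101/10) − 1.995e+09 = 1.059e+10, i.e. 100.25 dB.
Required insertion loss = 102 − 100.25 = 1.75 dB.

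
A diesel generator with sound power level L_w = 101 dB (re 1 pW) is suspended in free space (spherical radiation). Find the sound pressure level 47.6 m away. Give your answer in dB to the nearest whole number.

Free-field spherical radiation: L_p = L_w − 10·log₁₀(4π·r²), r = 47.6 m.
4π·r² = 2.847e+04 m², 10·log₁₀ of that is 44.544 dB.
L_p = 101 − 44.544 = 56.46 dB.

56 dB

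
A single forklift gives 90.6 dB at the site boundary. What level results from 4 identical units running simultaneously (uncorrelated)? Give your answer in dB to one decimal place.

L_total = L₁ + 10·log₁₀ N for N identical incoherent sources.
L_total = 90.6 + 10·log₁₀(4) = 90.6 + 6.021 = 96.62 dB.

96.6 dB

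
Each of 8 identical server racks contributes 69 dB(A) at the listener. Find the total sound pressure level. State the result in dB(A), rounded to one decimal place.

N identical incoherent sources raise the level by 10·log₁₀ N.
L_total = 69 + 10·log₁₀(8) = 69 + 9.031 = 78.03 dB(A).

78.0 dB(A)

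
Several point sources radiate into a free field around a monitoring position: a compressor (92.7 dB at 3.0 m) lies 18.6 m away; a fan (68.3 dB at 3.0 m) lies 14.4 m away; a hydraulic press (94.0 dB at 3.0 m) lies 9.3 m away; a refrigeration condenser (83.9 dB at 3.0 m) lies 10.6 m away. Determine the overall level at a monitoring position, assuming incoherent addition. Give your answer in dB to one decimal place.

First find each source's level at the receiver (point-source: −20·log₁₀(r/r_ref)), then combine on an intensity basis.
compressor: 92.7 − 20·log₁₀(18.6/3.0) = 92.7 − 15.85 = 76.85 dB.
fan: 68.3 − 20·log₁₀(14.4/3.0) = 68.3 − 13.62 = 54.68 dB.
hydraulic press: 94.0 − 20·log₁₀(9.3/3.0) = 94.0 − 9.83 = 84.17 dB.
refrigeration condenser: 83.9 − 20·log₁₀(10.6/3.0) = 83.9 − 10.96 = 72.94 dB.
Σ 10^(L/10) = 3.298e+08 → L_total = 10·log₁₀(3.298e+08) = 85.18 dB.

85.2 dB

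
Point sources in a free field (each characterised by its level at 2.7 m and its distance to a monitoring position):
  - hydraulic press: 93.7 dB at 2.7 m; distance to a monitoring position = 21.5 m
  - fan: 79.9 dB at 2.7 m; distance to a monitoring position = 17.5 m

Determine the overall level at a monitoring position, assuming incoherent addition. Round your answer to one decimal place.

75.9 dB

Propagate each source to the receiver with L = L_ref − 20·log₁₀(r/r_ref), then add intensities.
hydraulic press: 93.7 − 20·log₁₀(21.5/2.7) = 93.7 − 18.02 = 75.68 dB.
fan: 79.9 − 20·log₁₀(17.5/2.7) = 79.9 − 16.23 = 63.67 dB.
Σ 10^(L/10) = 3.930e+07 → L_total = 10·log₁₀(3.930e+07) = 75.94 dB.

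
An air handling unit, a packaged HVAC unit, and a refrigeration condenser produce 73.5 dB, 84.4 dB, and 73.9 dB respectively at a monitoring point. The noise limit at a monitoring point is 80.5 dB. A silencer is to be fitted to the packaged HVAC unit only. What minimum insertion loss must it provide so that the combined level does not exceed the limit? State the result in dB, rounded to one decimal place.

The untreated sources together contribute 10^(73.5/10) + 10^(73.9/10) = 4.693e+07, i.e. 76.71 dB.
To meet 80.5 dB overall, the treated packaged HVAC unit may contribute at most 10^(80.5/10) − 4.693e+07 = 6.527e+07, i.e. 78.15 dB.
So the packaged HVAC unit must be reduced from 84.4 to 78.15 dB: IL = 6.25 dB.

6.3 dB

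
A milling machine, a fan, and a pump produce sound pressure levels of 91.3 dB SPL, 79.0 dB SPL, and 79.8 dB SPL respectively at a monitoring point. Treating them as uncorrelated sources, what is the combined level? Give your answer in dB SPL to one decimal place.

Incoherent sources combine by intensity addition: L_total = 10·log₁₀(Σ 10^(L_i/10)).
Σ 10^(L/10) = 10^(91.3/10) + 10^(79.0/10) + 10^(79.8/10) = 1.524e+09.
L_total = 10·log₁₀(1.524e+09) = 91.83 dB SPL.

91.8 dB SPL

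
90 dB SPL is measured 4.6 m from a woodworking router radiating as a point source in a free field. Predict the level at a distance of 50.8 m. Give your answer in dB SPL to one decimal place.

69.1 dB SPL

Spherical spreading from a point source gives a 20·log₁₀(r₂/r₁) drop.
L₂ = 90 − 20·log₁₀(50.8/4.6) = 90 − 20.862 = 69.14 dB SPL.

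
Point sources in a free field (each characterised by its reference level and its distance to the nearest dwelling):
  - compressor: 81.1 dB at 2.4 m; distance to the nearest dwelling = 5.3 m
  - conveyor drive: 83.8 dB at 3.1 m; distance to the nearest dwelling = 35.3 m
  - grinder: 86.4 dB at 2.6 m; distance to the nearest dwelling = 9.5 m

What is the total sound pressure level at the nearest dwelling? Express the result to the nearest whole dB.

First find each source's level at the receiver (point-source: −20·log₁₀(r/r_ref)), then combine on an intensity basis.
compressor: 81.1 − 20·log₁₀(5.3/2.4) = 81.1 − 6.88 = 74.22 dB.
conveyor drive: 83.8 − 20·log₁₀(35.3/3.1) = 83.8 − 21.13 = 62.67 dB.
grinder: 86.4 − 20·log₁₀(9.5/2.6) = 86.4 − 11.26 = 75.14 dB.
Σ 10^(L/10) = 6.096e+07 → L_total = 10·log₁₀(6.096e+07) = 77.85 dB.

78 dB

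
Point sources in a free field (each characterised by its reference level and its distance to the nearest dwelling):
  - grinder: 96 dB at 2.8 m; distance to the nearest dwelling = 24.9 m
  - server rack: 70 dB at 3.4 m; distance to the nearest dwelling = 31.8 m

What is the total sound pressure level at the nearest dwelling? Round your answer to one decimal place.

77.0 dB

Propagate each source to the receiver with L = L_ref − 20·log₁₀(r/r_ref), then add intensities.
grinder: 96 − 20·log₁₀(24.9/2.8) = 96 − 18.98 = 77.02 dB.
server rack: 70 − 20·log₁₀(31.8/3.4) = 70 − 19.42 = 50.58 dB.
Σ 10^(L/10) = 5.045e+07 → L_total = 10·log₁₀(5.045e+07) = 77.03 dB.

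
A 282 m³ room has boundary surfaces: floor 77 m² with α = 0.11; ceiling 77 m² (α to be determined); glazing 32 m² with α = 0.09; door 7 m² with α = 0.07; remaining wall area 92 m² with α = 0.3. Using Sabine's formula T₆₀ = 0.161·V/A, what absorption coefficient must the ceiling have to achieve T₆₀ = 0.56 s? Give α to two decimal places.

A = 0.161·V/T₆₀ = 0.161·282/0.56 = 81.07 m² sabins.
Absorption from the other surfaces = 77·0.11 + 32·0.09 + 7·0.07 + 92·0.3 = 39.44 m², so the ceiling must supply 41.63 m² over 77 m².
α = 41.63/77 = 0.541.

0.54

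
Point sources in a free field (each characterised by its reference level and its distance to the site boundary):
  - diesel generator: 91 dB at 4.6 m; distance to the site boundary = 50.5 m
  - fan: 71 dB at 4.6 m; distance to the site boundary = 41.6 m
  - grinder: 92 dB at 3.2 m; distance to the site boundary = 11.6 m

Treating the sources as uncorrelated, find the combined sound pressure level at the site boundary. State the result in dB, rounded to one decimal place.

81.2 dB

Apply inverse-square spreading to bring every level to the receiver, then sum 10^(L/10).
diesel generator: 91 − 20·log₁₀(50.5/4.6) = 91 − 20.81 = 70.19 dB.
fan: 71 − 20·log₁₀(41.6/4.6) = 71 − 19.13 = 51.87 dB.
grinder: 92 − 20·log₁₀(11.6/3.2) = 92 − 11.19 = 80.81 dB.
Σ 10^(L/10) = 1.312e+08 → L_total = 10·log₁₀(1.312e+08) = 81.18 dB.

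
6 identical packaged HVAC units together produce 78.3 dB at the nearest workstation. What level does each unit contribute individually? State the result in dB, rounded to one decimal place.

70.5 dB

6 equal contributions raise the level by 10·log₁₀ 6 = 7.782 dB, so each unit alone gives 78.3 − 7.782.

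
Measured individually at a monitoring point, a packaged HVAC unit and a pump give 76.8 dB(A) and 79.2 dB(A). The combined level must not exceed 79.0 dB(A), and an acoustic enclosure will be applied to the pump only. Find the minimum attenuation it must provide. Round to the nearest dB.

4 dB

Everything except the pump sums to 10^(76.8/10) = 4.786e+07 in linear terms, 76.80 dB(A).
To meet 79.0 dB(A) overall, the treated pump may contribute at most 10^(79.0/10) − 4.786e+07 = 3.157e+07, i.e. 74.99 dB(A).
Required insertion loss = 79.2 − 74.99 = 4.21 dB.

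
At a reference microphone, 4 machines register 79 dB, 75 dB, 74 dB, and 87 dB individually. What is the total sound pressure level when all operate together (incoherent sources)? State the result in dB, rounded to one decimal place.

Incoherent sources combine by intensity addition: L_total = 10·log₁₀(Σ 10^(L_i/10)).
Σ 10^(L/10) = 10^(79/10) + 10^(75/10) + 10^(74/10) + 10^(87/10) = 6.374e+08.
L_total = 10·log₁₀(6.374e+08) = 88.04 dB.

88.0 dB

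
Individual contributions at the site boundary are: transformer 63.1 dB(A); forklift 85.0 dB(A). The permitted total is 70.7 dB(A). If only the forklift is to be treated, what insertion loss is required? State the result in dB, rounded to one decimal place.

15.1 dB

Fixed contribution from the other source: Σ 10^(L/10) = 10^(63.1/10) = 2.042e+06 (63.10 dB(A)).
The limit corresponds to 10^(70.7/10) = 1.175e+07; subtracting the fixed part leaves 9.707e+06 for the forklift, i.e. 69.87 dB(A).
So the forklift must be reduced from 85.0 to 69.87 dB(A): IL = 15.13 dB.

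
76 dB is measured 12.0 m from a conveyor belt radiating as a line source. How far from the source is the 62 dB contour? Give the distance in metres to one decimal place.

The 14.0 dB drop corresponds to a distance ratio of 10^(14.0/10) for a line source.
r₂ = 12.0·10^((76−62)/10) = 12.0·10^(14.0/10) = 301.43 m.

301.4 m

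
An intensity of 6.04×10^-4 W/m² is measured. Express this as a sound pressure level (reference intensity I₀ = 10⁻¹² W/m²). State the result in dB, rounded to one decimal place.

87.8 dB

I/I₀ = 6.04×10^-4/10⁻¹² = 6.04×10^8, and L = 10·log₁₀(I/I₀).
L = 10·(0.7810 + 8) = 87.81 dB.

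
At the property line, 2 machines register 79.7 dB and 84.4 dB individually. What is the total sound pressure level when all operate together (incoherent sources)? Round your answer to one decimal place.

85.7 dB

Incoherent sources combine by intensity addition: L_total = 10·log₁₀(Σ 10^(L_i/10)).
Σ 10^(L/10) = 10^(79.7/10) + 10^(84.4/10) = 3.687e+08.
L_total = 10·log₁₀(3.687e+08) = 85.67 dB.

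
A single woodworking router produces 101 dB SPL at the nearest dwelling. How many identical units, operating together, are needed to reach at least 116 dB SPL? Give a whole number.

N identical sources give L₁ + 10·log₁₀ N, so require 10·log₁₀ N ≥ 116 − 101 = 15.0 dB.
N ≥ 10^(15.0/10) = 31.623, so N = 32.

32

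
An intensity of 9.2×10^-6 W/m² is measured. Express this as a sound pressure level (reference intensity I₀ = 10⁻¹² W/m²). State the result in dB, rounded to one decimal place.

L = 10·log₁₀(I/I₀) = 10·log₁₀(9.2×10^-6/10⁻¹²) = 10·log₁₀(9.2×10^6).
L = 10·(0.9638 + 6) = 69.64 dB.

69.6 dB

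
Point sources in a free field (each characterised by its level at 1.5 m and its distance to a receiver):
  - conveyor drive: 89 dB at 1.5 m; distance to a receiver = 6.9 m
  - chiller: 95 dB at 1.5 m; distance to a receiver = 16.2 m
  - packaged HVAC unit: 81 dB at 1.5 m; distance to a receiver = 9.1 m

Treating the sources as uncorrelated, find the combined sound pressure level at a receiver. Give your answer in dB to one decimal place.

78.3 dB

Apply inverse-square spreading to bring every level to the receiver, then sum 10^(L/10).
conveyor drive: 89 − 20·log₁₀(6.9/1.5) = 89 − 13.26 = 75.74 dB.
chiller: 95 − 20·log₁₀(16.2/1.5) = 95 − 20.67 = 74.33 dB.
packaged HVAC unit: 81 − 20·log₁₀(9.1/1.5) = 81 − 15.66 = 65.34 dB.
Σ 10^(L/10) = 6.807e+07 → L_total = 10·log₁₀(6.807e+07) = 78.33 dB.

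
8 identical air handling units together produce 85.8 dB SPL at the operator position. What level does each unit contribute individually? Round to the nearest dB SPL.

For N identical incoherent sources L_total = L₁ + 10·log₁₀ N, so L₁ = 85.8 − 10·log₁₀(8) = 85.8 − 9.031.

77 dB SPL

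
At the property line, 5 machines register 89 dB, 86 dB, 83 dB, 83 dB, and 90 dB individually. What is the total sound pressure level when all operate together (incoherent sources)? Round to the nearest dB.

Incoherent sources combine by intensity addition: L_total = 10·log₁₀(Σ 10^(L_i/10)).
Σ 10^(L/10) = 10^(89/10) + 10^(86/10) + 10^(83/10) + 10^(83/10) + 10^(90/10) = 2.591e+09.
L_total = 10·log₁₀(2.591e+09) = 94.14 dB.

94 dB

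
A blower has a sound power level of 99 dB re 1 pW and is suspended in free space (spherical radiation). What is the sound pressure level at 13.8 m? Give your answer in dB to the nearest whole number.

65 dB

Free-field spherical radiation: L_p = L_w − 10·log₁₀(4π·r²), r = 13.8 m.
4π·r² = 2393 m², 10·log₁₀ of that is 33.790 dB.
L_p = 99 − 33.790 = 65.21 dB.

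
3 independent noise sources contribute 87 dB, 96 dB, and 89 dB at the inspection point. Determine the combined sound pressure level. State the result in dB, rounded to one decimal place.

97.2 dB

For uncorrelated sources the intensities add, so convert each level to linear form, sum, and take 10·log₁₀ of the total.
Σ 10^(L/10) = 10^(87/10) + 10^(96/10) + 10^(89/10) = 5.277e+09.
L_total = 10·log₁₀(5.277e+09) = 97.22 dB.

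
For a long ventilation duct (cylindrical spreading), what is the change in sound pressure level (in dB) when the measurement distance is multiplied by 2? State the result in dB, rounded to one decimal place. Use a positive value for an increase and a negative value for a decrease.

With cylindrical spreading the level changes by −10·log₁₀(r₂/r₁).
ΔL = −10·log₁₀(2) = -3.01 dB.

-3.0 dB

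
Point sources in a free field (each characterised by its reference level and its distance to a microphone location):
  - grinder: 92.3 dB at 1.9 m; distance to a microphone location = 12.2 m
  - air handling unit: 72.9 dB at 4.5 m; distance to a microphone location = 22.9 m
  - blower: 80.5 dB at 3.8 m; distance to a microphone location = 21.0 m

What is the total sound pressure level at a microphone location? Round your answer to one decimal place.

76.6 dB

Propagate each source to the receiver with L = L_ref − 20·log₁₀(r/r_ref), then add intensities.
grinder: 92.3 − 20·log₁₀(12.2/1.9) = 92.3 − 16.15 = 76.15 dB.
air handling unit: 72.9 − 20·log₁₀(22.9/4.5) = 72.9 − 14.13 = 58.77 dB.
blower: 80.5 − 20·log₁₀(21.0/3.8) = 80.5 − 14.85 = 65.65 dB.
Σ 10^(L/10) = 4.562e+07 → L_total = 10·log₁₀(4.562e+07) = 76.59 dB.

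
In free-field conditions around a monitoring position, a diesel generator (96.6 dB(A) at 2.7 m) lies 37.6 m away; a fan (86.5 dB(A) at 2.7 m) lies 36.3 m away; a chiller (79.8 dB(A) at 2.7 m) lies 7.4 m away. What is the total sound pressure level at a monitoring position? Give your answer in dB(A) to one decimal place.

Propagate each source to the receiver with L = L_ref − 20·log₁₀(r/r_ref), then add intensities.
diesel generator: 96.6 − 20·log₁₀(37.6/2.7) = 96.6 − 22.88 = 73.72 dB(A).
fan: 86.5 − 20·log₁₀(36.3/2.7) = 86.5 − 22.57 = 63.93 dB(A).
chiller: 79.8 − 20·log₁₀(7.4/2.7) = 79.8 − 8.76 = 71.04 dB(A).
Σ 10^(L/10) = 3.875e+07 → L_total = 10·log₁₀(3.875e+07) = 75.88 dB(A).

75.9 dB(A)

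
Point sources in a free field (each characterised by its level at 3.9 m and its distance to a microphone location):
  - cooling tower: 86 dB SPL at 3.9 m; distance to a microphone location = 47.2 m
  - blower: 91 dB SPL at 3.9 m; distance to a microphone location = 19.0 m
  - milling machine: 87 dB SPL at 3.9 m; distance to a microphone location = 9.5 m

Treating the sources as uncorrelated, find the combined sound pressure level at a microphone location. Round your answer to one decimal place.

Apply inverse-square spreading to bring every level to the receiver, then sum 10^(L/10).
cooling tower: 86 − 20·log₁₀(47.2/3.9) = 86 − 21.66 = 64.34 dB SPL.
blower: 91 − 20·log₁₀(19.0/3.9) = 91 − 13.75 = 77.25 dB SPL.
milling machine: 87 − 20·log₁₀(9.5/3.9) = 87 − 7.73 = 79.27 dB SPL.
Σ 10^(L/10) = 1.402e+08 → L_total = 10·log₁₀(1.402e+08) = 81.47 dB SPL.

81.5 dB SPL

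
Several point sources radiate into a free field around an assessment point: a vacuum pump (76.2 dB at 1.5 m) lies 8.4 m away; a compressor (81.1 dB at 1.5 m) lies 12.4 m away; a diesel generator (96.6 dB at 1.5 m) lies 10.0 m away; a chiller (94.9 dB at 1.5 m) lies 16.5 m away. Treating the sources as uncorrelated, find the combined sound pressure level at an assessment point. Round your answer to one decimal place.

Propagate each source to the receiver with L = L_ref − 20·log₁₀(r/r_ref), then add intensities.
vacuum pump: 76.2 − 20·log₁₀(8.4/1.5) = 76.2 − 14.96 = 61.24 dB.
compressor: 81.1 − 20·log₁₀(12.4/1.5) = 81.1 − 18.35 = 62.75 dB.
diesel generator: 96.6 − 20·log₁₀(10.0/1.5) = 96.6 − 16.48 = 80.12 dB.
chiller: 94.9 − 20·log₁₀(16.5/1.5) = 94.9 − 20.83 = 74.07 dB.
Σ 10^(L/10) = 1.316e+08 → L_total = 10·log₁₀(1.316e+08) = 81.19 dB.

81.2 dB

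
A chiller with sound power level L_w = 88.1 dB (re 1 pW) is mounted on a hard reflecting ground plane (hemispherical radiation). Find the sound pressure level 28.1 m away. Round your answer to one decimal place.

51.1 dB

Free-field hemispherical radiation: L_p = L_w − 10·log₁₀(2π·r²), r = 28.1 m.
2π·r² = 4961 m², 10·log₁₀ of that is 36.956 dB.
L_p = 88.1 − 36.956 = 51.14 dB.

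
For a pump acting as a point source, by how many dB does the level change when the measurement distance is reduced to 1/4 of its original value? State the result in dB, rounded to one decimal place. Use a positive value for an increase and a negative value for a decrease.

With spherical spreading the level changes by −20·log₁₀(r₂/r₁).
ΔL = −20·log₁₀(0.25) = +12.04 dB.

+12.0 dB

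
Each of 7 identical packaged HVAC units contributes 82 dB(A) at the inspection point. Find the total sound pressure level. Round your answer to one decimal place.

90.5 dB(A)

L_total = L₁ + 10·log₁₀ N for N identical incoherent sources.
L_total = 82 + 10·log₁₀(7) = 82 + 8.451 = 90.45 dB(A).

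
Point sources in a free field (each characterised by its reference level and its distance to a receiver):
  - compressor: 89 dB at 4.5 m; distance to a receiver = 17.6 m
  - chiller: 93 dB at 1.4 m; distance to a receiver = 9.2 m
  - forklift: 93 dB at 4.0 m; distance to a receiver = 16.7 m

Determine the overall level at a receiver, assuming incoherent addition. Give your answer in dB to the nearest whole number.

83 dB

Propagate each source to the receiver with L = L_ref − 20·log₁₀(r/r_ref), then add intensities.
compressor: 89 − 20·log₁₀(17.6/4.5) = 89 − 11.85 = 77.15 dB.
chiller: 93 − 20·log₁₀(9.2/1.4) = 93 − 16.35 = 76.65 dB.
forklift: 93 − 20·log₁₀(16.7/4.0) = 93 − 12.41 = 80.59 dB.
Σ 10^(L/10) = 2.126e+08 → L_total = 10·log₁₀(2.126e+08) = 83.28 dB.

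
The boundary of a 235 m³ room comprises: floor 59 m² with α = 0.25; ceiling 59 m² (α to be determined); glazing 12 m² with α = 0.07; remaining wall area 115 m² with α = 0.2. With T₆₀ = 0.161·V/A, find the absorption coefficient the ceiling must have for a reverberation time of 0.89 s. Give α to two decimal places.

0.07

Required total absorption A = 0.161·235/0.89 = 42.51 m².
Absorption from the other surfaces = 59·0.25 + 12·0.07 + 115·0.2 = 38.59 m², so the ceiling must supply 3.92 m² over 59 m².
α = 3.92/59 = 0.066.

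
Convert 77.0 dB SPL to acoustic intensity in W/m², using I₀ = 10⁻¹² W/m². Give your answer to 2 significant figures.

I = I₀·10^(L/10) = 10⁻¹² × 10^(77.0/10) = 10^(-4.300).

5.0e-05 W/m²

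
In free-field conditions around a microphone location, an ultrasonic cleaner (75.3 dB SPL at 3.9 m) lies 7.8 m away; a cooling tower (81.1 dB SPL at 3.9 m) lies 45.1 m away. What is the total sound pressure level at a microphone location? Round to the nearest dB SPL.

Propagate each source to the receiver with L = L_ref − 20·log₁₀(r/r_ref), then add intensities.
ultrasonic cleaner: 75.3 − 20·log₁₀(7.8/3.9) = 75.3 − 6.02 = 69.28 dB SPL.
cooling tower: 81.1 − 20·log₁₀(45.1/3.9) = 81.1 − 21.26 = 59.84 dB SPL.
Σ 10^(L/10) = 9.434e+06 → L_total = 10·log₁₀(9.434e+06) = 69.75 dB SPL.

70 dB SPL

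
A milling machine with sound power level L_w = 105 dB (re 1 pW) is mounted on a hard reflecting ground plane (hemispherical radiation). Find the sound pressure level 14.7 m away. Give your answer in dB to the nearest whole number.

74 dB

L_p = L_w − 10·log₁₀(2π·r²) with r = 14.7 m.
2π·r² = 1358 m², 10·log₁₀ of that is 31.328 dB.
L_p = 105 − 31.328 = 73.67 dB.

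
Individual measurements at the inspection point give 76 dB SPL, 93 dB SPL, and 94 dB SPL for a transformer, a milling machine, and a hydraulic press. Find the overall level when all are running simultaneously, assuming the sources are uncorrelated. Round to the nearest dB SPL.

97 dB SPL

For uncorrelated sources the intensities add, so convert each level to linear form, sum, and take 10·log₁₀ of the total.
Σ 10^(L/10) = 10^(76/10) + 10^(93/10) + 10^(94/10) = 4.547e+09.
L_total = 10·log₁₀(4.547e+09) = 96.58 dB SPL.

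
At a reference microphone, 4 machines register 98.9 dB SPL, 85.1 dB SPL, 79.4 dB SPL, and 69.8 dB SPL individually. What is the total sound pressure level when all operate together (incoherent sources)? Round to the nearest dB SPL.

99 dB SPL

Incoherent sources combine by intensity addition: L_total = 10·log₁₀(Σ 10^(L_i/10)).
Σ 10^(L/10) = 10^(98.9/10) + 10^(85.1/10) + 10^(79.4/10) + 10^(69.8/10) = 8.183e+09.
L_total = 10·log₁₀(8.183e+09) = 99.13 dB SPL.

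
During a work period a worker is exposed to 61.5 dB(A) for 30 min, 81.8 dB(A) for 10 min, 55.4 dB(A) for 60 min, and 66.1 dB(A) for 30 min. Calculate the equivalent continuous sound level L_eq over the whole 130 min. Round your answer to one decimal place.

71.2 dB(A)

L_eq = 10·log₁₀[(1/T)·Σ tᵢ·10^(Lᵢ/10)] with T = 130 min.
Σ tᵢ·10^(Lᵢ/10) = 30·10^(61.5/10) + 10·10^(81.8/10) + 60·10^(55.4/10) + 30·10^(66.1/10) = 1.699e+09.
L_eq = 10·log₁₀(1.699e+09/130) = 71.16 dB(A).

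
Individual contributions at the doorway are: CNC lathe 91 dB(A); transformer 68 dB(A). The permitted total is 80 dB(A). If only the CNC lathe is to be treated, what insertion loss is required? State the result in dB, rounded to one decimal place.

11.3 dB

Fixed contribution from the other source: Σ 10^(L/10) = 10^(68/10) = 6.310e+06 (68.00 dB(A)).
To meet 80 dB(A) overall, the treated CNC lathe may contribute at most 10^(80/10) − 6.310e+06 = 9.369e+07, i.e. 79.72 dB(A).
Required insertion loss = 91 − 79.72 = 11.28 dB.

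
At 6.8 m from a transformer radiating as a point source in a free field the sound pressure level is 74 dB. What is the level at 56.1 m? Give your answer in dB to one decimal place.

Spherical spreading from a point source gives a 20·log₁₀(r₂/r₁) drop.
L₂ = 74 − 20·log₁₀(56.1/6.8) = 74 − 18.329 = 55.67 dB.

55.7 dB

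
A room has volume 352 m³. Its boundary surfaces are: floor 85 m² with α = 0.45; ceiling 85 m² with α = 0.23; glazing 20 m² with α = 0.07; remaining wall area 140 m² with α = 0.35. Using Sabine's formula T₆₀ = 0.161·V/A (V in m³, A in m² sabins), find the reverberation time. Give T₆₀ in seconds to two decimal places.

Total absorption A = 85·0.45 + 85·0.23 + 20·0.07 + 140·0.35 = 108.20 m² sabins.
T₆₀ = 0.161·V/A = 0.161·352/108.20 = 0.524 s.

0.52 s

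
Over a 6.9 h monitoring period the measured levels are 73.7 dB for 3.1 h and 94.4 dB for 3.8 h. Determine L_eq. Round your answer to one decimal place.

Weight each interval's intensity by its duration and average over T = 6.9 h:
Σ tᵢ·10^(Lᵢ/10) = 3.1·10^(73.7/10) + 3.8·10^(94.4/10) = 1.054e+10.
L_eq = 10·log₁₀(1.054e+10/6.9) = 91.84 dB.

91.8 dB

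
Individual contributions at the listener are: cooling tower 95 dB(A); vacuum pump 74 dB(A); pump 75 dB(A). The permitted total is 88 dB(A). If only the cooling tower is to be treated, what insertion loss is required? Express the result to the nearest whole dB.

7 dB

The untreated sources together contribute 10^(74/10) + 10^(75/10) = 5.674e+07, i.e. 77.54 dB(A).
To meet 88 dB(A) overall, the treated cooling tower may contribute at most 10^(88/10) − 5.674e+07 = 5.742e+08, i.e. 87.59 dB(A).
So the cooling tower must be reduced from 95 to 87.59 dB(A): IL = 7.41 dB.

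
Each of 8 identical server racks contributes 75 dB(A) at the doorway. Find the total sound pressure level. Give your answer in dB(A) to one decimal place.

N identical incoherent sources raise the level by 10·log₁₀ N.
L_total = 75 + 10·log₁₀(8) = 75 + 9.031 = 84.03 dB(A).

84.0 dB(A)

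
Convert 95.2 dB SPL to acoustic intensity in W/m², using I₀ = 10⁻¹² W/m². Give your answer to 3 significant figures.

0.00331 W/m²

I = I₀·10^(L/10) = 10⁻¹² × 10^(95.2/10) = 10^(-2.480).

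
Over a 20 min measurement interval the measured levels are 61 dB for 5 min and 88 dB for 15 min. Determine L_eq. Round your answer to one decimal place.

The energy average is taken in the linear domain: L_eq = 10·log₁₀[(Σ tᵢ·10^(Lᵢ/10))/T], T = 20 min.
Σ tᵢ·10^(Lᵢ/10) = 5·10^(61/10) + 15·10^(88/10) = 9.471e+09.
L_eq = 10·log₁₀(9.471e+09/20) = 86.75 dB.

86.8 dB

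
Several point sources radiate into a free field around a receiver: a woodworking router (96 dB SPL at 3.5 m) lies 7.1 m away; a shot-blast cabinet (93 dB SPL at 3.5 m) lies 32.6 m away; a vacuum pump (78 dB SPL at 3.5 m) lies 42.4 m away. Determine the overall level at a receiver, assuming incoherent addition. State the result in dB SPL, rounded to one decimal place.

First find each source's level at the receiver (point-source: −20·log₁₀(r/r_ref)), then combine on an intensity basis.
woodworking router: 96 − 20·log₁₀(7.1/3.5) = 96 − 6.14 = 89.86 dB SPL.
shot-blast cabinet: 93 − 20·log₁₀(32.6/3.5) = 93 − 19.38 = 73.62 dB SPL.
vacuum pump: 78 − 20·log₁₀(42.4/3.5) = 78 − 21.67 = 56.33 dB SPL.
Σ 10^(L/10) = 9.909e+08 → L_total = 10·log₁₀(9.909e+08) = 89.96 dB SPL.

90.0 dB SPL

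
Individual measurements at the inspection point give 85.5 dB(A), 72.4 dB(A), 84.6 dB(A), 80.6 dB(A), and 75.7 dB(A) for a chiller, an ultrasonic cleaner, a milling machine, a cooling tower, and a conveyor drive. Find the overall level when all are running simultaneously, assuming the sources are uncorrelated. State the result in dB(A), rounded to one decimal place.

For uncorrelated sources the intensities add, so convert each level to linear form, sum, and take 10·log₁₀ of the total.
Σ 10^(L/10) = 10^(85.5/10) + 10^(72.4/10) + 10^(84.6/10) + 10^(80.6/10) + 10^(75.7/10) = 8.126e+08.
L_total = 10·log₁₀(8.126e+08) = 89.10 dB(A).

89.1 dB(A)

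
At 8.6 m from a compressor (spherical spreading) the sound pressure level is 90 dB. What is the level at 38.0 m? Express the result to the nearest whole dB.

For a point source, L₂ = L₁ − 20·log₁₀(r₂/r₁).
L₂ = 90 − 20·log₁₀(38.0/8.6) = 90 − 12.906 = 77.09 dB.

77 dB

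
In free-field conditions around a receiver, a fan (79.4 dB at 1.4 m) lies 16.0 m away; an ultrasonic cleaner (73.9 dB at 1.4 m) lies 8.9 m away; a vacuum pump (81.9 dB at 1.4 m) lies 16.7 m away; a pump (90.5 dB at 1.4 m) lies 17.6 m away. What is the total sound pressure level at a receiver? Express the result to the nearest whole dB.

Apply inverse-square spreading to bring every level to the receiver, then sum 10^(L/10).
fan: 79.4 − 20·log₁₀(16.0/1.4) = 79.4 − 21.16 = 58.24 dB.
ultrasonic cleaner: 73.9 − 20·log₁₀(8.9/1.4) = 73.9 − 16.07 = 57.83 dB.
vacuum pump: 81.9 − 20·log₁₀(16.7/1.4) = 81.9 − 21.53 = 60.37 dB.
pump: 90.5 − 20·log₁₀(17.6/1.4) = 90.5 − 21.99 = 68.51 dB.
Σ 10^(L/10) = 9.462e+06 → L_total = 10·log₁₀(9.462e+06) = 69.76 dB.

70 dB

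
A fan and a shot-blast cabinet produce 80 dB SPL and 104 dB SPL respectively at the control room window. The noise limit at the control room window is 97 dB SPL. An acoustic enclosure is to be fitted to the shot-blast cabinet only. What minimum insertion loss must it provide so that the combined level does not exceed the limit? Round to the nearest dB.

The untreated sources together contribute 10^(80/10) = 1.000e+08, i.e. 80.00 dB SPL.
To meet 97 dB SPL overall, the treated shot-blast cabinet may contribute at most 10^(97/10) − 1.000e+08 = 4.912e+09, i.e. 96.91 dB SPL.
So the shot-blast cabinet must be reduced from 104 to 96.91 dB SPL: IL = 7.09 dB.

7 dB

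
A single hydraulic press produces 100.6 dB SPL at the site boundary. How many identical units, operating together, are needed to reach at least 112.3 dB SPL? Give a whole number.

15

The shortfall is 112.3 − 100.6 = 11.7 dB, and N units add 10·log₁₀ N, so need 10·log₁₀ N ≥ 11.7.
N ≥ 10^(11.7/10) = 14.791, so N = 15.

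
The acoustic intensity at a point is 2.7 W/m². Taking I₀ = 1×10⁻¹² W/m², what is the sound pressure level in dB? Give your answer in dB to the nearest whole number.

124 dB

Dividing by I₀ shifts the exponent by 12: I/I₀ = 2.7×10^12.
L = 10·(0.4314 + 12) = 124.31 dB.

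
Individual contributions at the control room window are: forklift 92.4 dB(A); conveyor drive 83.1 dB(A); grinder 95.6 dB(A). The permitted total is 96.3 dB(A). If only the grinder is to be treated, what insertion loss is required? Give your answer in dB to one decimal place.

The untreated sources together contribute 10^(92.4/10) + 10^(83.1/10) = 1.942e+09, i.e. 92.88 dB(A).
The limit corresponds to 10^(96.3/10) = 4.266e+09; subtracting the fixed part leaves 2.324e+09 for the grinder, i.e. 93.66 dB(A).
Required insertion loss = 95.6 − 93.66 = 1.94 dB.

1.9 dB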